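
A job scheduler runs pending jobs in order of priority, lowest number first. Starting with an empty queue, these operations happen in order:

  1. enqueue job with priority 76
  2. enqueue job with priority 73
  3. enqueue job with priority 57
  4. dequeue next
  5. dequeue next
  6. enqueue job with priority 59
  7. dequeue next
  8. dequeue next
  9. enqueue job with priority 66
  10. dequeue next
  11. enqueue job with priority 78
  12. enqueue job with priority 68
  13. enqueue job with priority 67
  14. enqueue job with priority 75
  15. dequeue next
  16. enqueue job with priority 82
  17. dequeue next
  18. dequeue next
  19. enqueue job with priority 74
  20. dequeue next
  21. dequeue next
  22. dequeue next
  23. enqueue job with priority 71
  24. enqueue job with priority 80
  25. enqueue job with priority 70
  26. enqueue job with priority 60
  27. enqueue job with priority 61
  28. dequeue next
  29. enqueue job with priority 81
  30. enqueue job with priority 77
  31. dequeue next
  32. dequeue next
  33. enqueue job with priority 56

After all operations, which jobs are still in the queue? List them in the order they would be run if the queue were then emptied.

insert 76 → {76}
insert 73 → {73, 76}
insert 57 → {57, 73, 76}
dequeue next → 57; now {73, 76}
dequeue next → 73; now {76}
insert 59 → {59, 76}
dequeue next → 59; now {76}
dequeue next → 76; now {}
insert 66 → {66}
dequeue next → 66; now {}
insert 78 → {78}
insert 68 → {68, 78}
insert 67 → {67, 68, 78}
insert 75 → {67, 68, 75, 78}
dequeue next → 67; now {68, 75, 78}
insert 82 → {68, 75, 78, 82}
dequeue next → 68; now {75, 78, 82}
dequeue next → 75; now {78, 82}
insert 74 → {74, 78, 82}
dequeue next → 74; now {78, 82}
dequeue next → 78; now {82}
dequeue next → 82; now {}
insert 71 → {71}
insert 80 → {71, 80}
insert 70 → {70, 71, 80}
insert 60 → {60, 70, 71, 80}
insert 61 → {60, 61, 70, 71, 80}
dequeue next → 60; now {61, 70, 71, 80}
insert 81 → {61, 70, 71, 80, 81}
insert 77 → {61, 70, 71, 77, 80, 81}
dequeue next → 61; now {70, 71, 77, 80, 81}
dequeue next → 70; now {71, 77, 80, 81}
insert 56 → {56, 71, 77, 80, 81}

56, 71, 77, 80, 81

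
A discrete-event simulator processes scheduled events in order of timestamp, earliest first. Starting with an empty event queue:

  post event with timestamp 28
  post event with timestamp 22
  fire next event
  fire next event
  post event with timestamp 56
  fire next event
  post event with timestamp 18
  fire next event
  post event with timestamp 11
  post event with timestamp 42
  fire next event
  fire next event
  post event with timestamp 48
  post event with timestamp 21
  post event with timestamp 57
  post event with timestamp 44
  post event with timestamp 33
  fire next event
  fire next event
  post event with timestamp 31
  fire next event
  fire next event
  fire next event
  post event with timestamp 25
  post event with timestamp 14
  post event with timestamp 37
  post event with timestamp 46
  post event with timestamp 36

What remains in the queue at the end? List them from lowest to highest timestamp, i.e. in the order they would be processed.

insert 28 → {28}
insert 22 → {22, 28}
fire next event → 22; now {28}
fire next event → 28; now {}
insert 56 → {56}
fire next event → 56; now {}
insert 18 → {18}
fire next event → 18; now {}
insert 11 → {11}
insert 42 → {11, 42}
fire next event → 11; now {42}
fire next event → 42; now {}
insert 48 → {48}
insert 21 → {21, 48}
insert 57 → {21, 48, 57}
insert 44 → {21, 44, 48, 57}
insert 33 → {21, 33, 44, 48, 57}
fire next event → 21; now {33, 44, 48, 57}
fire next event → 33; now {44, 48, 57}
insert 31 → {31, 44, 48, 57}
fire next event → 31; now {44, 48, 57}
fire next event → 44; now {48, 57}
fire next event → 48; now {57}
insert 25 → {25, 57}
insert 14 → {14, 25, 57}
insert 37 → {14, 25, 37, 57}
insert 46 → {14, 25, 37, 46, 57}
insert 36 → {14, 25, 36, 37, 46, 57}

14, 25, 36, 37, 46, 57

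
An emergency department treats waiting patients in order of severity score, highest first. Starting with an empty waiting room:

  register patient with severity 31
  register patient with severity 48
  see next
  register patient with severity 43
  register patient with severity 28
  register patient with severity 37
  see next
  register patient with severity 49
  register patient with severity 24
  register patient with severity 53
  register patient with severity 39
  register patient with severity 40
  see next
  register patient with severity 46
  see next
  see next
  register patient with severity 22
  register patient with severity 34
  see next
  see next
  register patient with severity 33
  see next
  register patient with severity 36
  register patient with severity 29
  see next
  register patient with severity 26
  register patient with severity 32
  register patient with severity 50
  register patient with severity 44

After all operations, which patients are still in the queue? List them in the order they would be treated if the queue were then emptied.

insert 31 → {31}
insert 48 → {48, 31}
see next → 48; now {31}
insert 43 → {43, 31}
insert 28 → {43, 31, 28}
insert 37 → {43, 37, 31, 28}
see next → 43; now {37, 31, 28}
insert 49 → {49, 37, 31, 28}
insert 24 → {49, 37, 31, 28, 24}
insert 53 → {53, 49, 37, 31, 28, 24}
insert 39 → {53, 49, 39, 37, 31, 28, 24}
insert 40 → {53, 49, 40, 39, 37, 31, 28, 24}
see next → 53; now {49, 40, 39, 37, 31, 28, 24}
insert 46 → {49, 46, 40, 39, 37, 31, 28, 24}
see next → 49; now {46, 40, 39, 37, 31, 28, 24}
see next → 46; now {40, 39, 37, 31, 28, 24}
insert 22 → {40, 39, 37, 31, 28, 24, 22}
insert 34 → {40, 39, 37, 34, 31, 28, 24, 22}
see next → 40; now {39, 37, 34, 31, 28, 24, 22}
see next → 39; now {37, 34, 31, 28, 24, 22}
insert 33 → {37, 34, 33, 31, 28, 24, 22}
see next → 37; now {34, 33, 31, 28, 24, 22}
insert 36 → {36, 34, 33, 31, 28, 24, 22}
insert 29 → {36, 34, 33, 31, 29, 28, 24, 22}
see next → 36; now {34, 33, 31, 29, 28, 24, 22}
insert 26 → {34, 33, 31, 29, 28, 26, 24, 22}
insert 32 → {34, 33, 32, 31, 29, 28, 26, 24, 22}
insert 50 → {50, 34, 33, 32, 31, 29, 28, 26, 24, 22}
insert 44 → {50, 44, 34, 33, 32, 31, 29, 28, 26, 24, 22}

[50, 44, 34, 33, 32, 31, 29, 28, 26, 24, 22]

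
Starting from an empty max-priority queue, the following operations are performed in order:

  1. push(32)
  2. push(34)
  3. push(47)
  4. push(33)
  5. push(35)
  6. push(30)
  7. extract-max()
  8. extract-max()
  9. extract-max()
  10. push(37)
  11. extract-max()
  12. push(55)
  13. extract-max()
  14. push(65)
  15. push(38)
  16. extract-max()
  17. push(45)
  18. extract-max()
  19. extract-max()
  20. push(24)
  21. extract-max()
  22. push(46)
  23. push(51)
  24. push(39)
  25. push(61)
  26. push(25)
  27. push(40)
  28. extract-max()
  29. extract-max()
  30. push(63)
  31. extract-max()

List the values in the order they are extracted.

47 → 35 → 34 → 37 → 55 → 65 → 45 → 38 → 33 → 61 → 51 → 63

insert 32 → {32}
insert 34 → {34, 32}
insert 47 → {47, 34, 32}
insert 33 → {47, 34, 33, 32}
insert 35 → {47, 35, 34, 33, 32}
insert 30 → {47, 35, 34, 33, 32, 30}
extract-max → 47; now {35, 34, 33, 32, 30}
extract-max → 35; now {34, 33, 32, 30}
extract-max → 34; now {33, 32, 30}
insert 37 → {37, 33, 32, 30}
extract-max → 37; now {33, 32, 30}
insert 55 → {55, 33, 32, 30}
extract-max → 55; now {33, 32, 30}
insert 65 → {65, 33, 32, 30}
insert 38 → {65, 38, 33, 32, 30}
extract-max → 65; now {38, 33, 32, 30}
insert 45 → {45, 38, 33, 32, 30}
extract-max → 45; now {38, 33, 32, 30}
extract-max → 38; now {33, 32, 30}
insert 24 → {33, 32, 30, 24}
extract-max → 33; now {32, 30, 24}
insert 46 → {46, 32, 30, 24}
insert 51 → {51, 46, 32, 30, 24}
insert 39 → {51, 46, 39, 32, 30, 24}
insert 61 → {61, 51, 46, 39, 32, 30, 24}
insert 25 → {61, 51, 46, 39, 32, 30, 25, 24}
insert 40 → {61, 51, 46, 40, 39, 32, 30, 25, 24}
extract-max → 61; now {51, 46, 40, 39, 32, 30, 25, 24}
extract-max → 51; now {46, 40, 39, 32, 30, 25, 24}
insert 63 → {63, 46, 40, 39, 32, 30, 25, 24}
extract-max → 63; now {46, 40, 39, 32, 30, 25, 24}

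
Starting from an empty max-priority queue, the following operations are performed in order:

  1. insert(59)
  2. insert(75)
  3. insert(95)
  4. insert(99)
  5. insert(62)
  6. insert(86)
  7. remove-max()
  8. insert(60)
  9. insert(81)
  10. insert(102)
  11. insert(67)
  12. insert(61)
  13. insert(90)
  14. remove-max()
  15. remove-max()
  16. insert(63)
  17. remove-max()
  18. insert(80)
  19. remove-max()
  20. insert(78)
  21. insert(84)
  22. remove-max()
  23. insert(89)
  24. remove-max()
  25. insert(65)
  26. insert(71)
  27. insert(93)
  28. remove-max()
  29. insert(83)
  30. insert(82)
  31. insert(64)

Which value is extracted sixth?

84

insert 59 → {59}
insert 75 → {75, 59}
insert 95 → {95, 75, 59}
insert 99 → {99, 95, 75, 59}
insert 62 → {99, 95, 75, 62, 59}
insert 86 → {99, 95, 86, 75, 62, 59}
remove-max → 99; now {95, 86, 75, 62, 59}
insert 60 → {95, 86, 75, 62, 60, 59}
insert 81 → {95, 86, 81, 75, 62, 60, 59}
insert 102 → {102, 95, 86, 81, 75, 62, 60, 59}
insert 67 → {102, 95, 86, 81, 75, 67, 62, 60, 59}
insert 61 → {102, 95, 86, 81, 75, 67, 62, 61, 60, 59}
insert 90 → {102, 95, 90, 86, 81, 75, 67, 62, 61, 60, 59}
remove-max → 102; now {95, 90, 86, 81, 75, 67, 62, 61, 60, 59}
remove-max → 95; now {90, 86, 81, 75, 67, 62, 61, 60, 59}
insert 63 → {90, 86, 81, 75, 67, 63, 62, 61, 60, 59}
remove-max → 90; now {86, 81, 75, 67, 63, 62, 61, 60, 59}
insert 80 → {86, 81, 80, 75, 67, 63, 62, 61, 60, 59}
remove-max → 86; now {81, 80, 75, 67, 63, 62, 61, 60, 59}
insert 78 → {81, 80, 78, 75, 67, 63, 62, 61, 60, 59}
insert 84 → {84, 81, 80, 78, 75, 67, 63, 62, 61, 60, 59}
remove-max → 84; now {81, 80, 78, 75, 67, 63, 62, 61, 60, 59}
insert 89 → {89, 81, 80, 78, 75, 67, 63, 62, 61, 60, 59}
remove-max → 89; now {81, 80, 78, 75, 67, 63, 62, 61, 60, 59}
insert 65 → {81, 80, 78, 75, 67, 65, 63, 62, 61, 60, 59}
insert 71 → {81, 80, 78, 75, 71, 67, 65, 63, 62, 61, 60, 59}
insert 93 → {93, 81, 80, 78, 75, 71, 67, 65, 63, 62, 61, 60, 59}
remove-max → 93; now {81, 80, 78, 75, 71, 67, 65, 63, 62, 61, 60, 59}
insert 83 → {83, 81, 80, 78, 75, 71, 67, 65, 63, 62, 61, 60, 59}
insert 82 → {83, 82, 81, 80, 78, 75, 71, 67, 65, 63, 62, 61, 60, 59}
insert 64 → {83, 82, 81, 80, 78, 75, 71, 67, 65, 64, 63, 62, 61, 60, 59}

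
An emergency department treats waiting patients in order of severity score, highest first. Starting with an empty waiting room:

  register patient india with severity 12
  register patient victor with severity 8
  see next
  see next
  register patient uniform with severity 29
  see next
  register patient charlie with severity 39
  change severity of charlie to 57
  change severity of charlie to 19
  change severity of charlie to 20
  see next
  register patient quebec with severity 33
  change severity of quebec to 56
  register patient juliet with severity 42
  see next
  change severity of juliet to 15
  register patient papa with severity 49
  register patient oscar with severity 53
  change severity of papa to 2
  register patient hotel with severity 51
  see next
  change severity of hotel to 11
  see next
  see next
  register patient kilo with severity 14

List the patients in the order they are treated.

add india (severity 12) → {india:12}
add victor (severity 8) → {india:12, victor:8}
see next → india; now {victor:8}
see next → victor; now {}
add uniform (severity 29) → {uniform:29}
see next → uniform; now {}
add charlie (severity 39) → {charlie:39}
update charlie to severity 57 → {charlie:57}
update charlie to severity 19 → {charlie:19}
update charlie to severity 20 → {charlie:20}
see next → charlie; now {}
add quebec (severity 33) → {quebec:33}
update quebec to severity 56 → {quebec:56}
add juliet (severity 42) → {quebec:56, juliet:42}
see next → quebec; now {juliet:42}
update juliet to severity 15 → {juliet:15}
add papa (severity 49) → {papa:49, juliet:15}
add oscar (severity 53) → {oscar:53, papa:49, juliet:15}
update papa to severity 2 → {oscar:53, juliet:15, papa:2}
add hotel (severity 51) → {oscar:53, hotel:51, juliet:15, papa:2}
see next → oscar; now {hotel:51, juliet:15, papa:2}
update hotel to severity 11 → {juliet:15, hotel:11, papa:2}
see next → juliet; now {hotel:11, papa:2}
see next → hotel; now {papa:2}
add kilo (severity 14) → {kilo:14, papa:2}

india → victor → uniform → charlie → quebec → oscar → juliet → hotel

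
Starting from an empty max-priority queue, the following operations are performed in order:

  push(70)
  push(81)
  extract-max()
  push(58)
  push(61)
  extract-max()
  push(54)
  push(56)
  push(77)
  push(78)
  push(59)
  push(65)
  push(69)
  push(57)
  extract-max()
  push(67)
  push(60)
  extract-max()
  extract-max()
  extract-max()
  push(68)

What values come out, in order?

81, 70, 78, 77, 69, 67

insert 70 → {70}
insert 81 → {81, 70}
extract-max → 81; now {70}
insert 58 → {70, 58}
insert 61 → {70, 61, 58}
extract-max → 70; now {61, 58}
insert 54 → {61, 58, 54}
insert 56 → {61, 58, 56, 54}
insert 77 → {77, 61, 58, 56, 54}
insert 78 → {78, 77, 61, 58, 56, 54}
insert 59 → {78, 77, 61, 59, 58, 56, 54}
insert 65 → {78, 77, 65, 61, 59, 58, 56, 54}
insert 69 → {78, 77, 69, 65, 61, 59, 58, 56, 54}
insert 57 → {78, 77, 69, 65, 61, 59, 58, 57, 56, 54}
extract-max → 78; now {77, 69, 65, 61, 59, 58, 57, 56, 54}
insert 67 → {77, 69, 67, 65, 61, 59, 58, 57, 56, 54}
insert 60 → {77, 69, 67, 65, 61, 60, 59, 58, 57, 56, 54}
extract-max → 77; now {69, 67, 65, 61, 60, 59, 58, 57, 56, 54}
extract-max → 69; now {67, 65, 61, 60, 59, 58, 57, 56, 54}
extract-max → 67; now {65, 61, 60, 59, 58, 57, 56, 54}
insert 68 → {68, 65, 61, 60, 59, 58, 57, 56, 54}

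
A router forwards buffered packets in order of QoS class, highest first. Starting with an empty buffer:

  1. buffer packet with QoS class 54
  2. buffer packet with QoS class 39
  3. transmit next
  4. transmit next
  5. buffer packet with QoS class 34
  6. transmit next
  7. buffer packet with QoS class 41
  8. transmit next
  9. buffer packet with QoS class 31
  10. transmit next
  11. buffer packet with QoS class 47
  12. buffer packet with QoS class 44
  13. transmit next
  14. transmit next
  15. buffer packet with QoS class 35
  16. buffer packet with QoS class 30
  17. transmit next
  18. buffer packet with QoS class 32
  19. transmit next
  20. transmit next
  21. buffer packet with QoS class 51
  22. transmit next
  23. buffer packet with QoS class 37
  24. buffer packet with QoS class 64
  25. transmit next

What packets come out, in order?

insert 54 → {54}
insert 39 → {54, 39}
transmit next → 54; now {39}
transmit next → 39; now {}
insert 34 → {34}
transmit next → 34; now {}
insert 41 → {41}
transmit next → 41; now {}
insert 31 → {31}
transmit next → 31; now {}
insert 47 → {47}
insert 44 → {47, 44}
transmit next → 47; now {44}
transmit next → 44; now {}
insert 35 → {35}
insert 30 → {35, 30}
transmit next → 35; now {30}
insert 32 → {32, 30}
transmit next → 32; now {30}
transmit next → 30; now {}
insert 51 → {51}
transmit next → 51; now {}
insert 37 → {37}
insert 64 → {64, 37}
transmit next → 64; now {37}

[54, 39, 34, 41, 31, 47, 44, 35, 32, 30, 51, 64]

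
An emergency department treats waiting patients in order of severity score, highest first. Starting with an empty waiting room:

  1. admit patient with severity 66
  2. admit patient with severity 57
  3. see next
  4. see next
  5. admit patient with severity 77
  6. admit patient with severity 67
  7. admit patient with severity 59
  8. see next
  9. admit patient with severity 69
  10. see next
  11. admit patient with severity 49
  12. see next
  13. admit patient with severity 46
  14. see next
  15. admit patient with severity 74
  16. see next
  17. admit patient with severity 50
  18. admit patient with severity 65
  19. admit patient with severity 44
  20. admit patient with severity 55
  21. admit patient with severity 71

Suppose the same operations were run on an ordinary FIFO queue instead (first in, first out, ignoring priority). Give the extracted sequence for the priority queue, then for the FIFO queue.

insert 66 → {66}
insert 57 → {66, 57}
see next → 66; now {57}
see next → 57; now {}
insert 77 → {77}
insert 67 → {77, 67}
insert 59 → {77, 67, 59}
see next → 77; now {67, 59}
insert 69 → {69, 67, 59}
see next → 69; now {67, 59}
insert 49 → {67, 59, 49}
see next → 67; now {59, 49}
insert 46 → {59, 49, 46}
see next → 59; now {49, 46}
insert 74 → {74, 49, 46}
see next → 74; now {49, 46}
insert 50 → {50, 49, 46}
insert 65 → {65, 50, 49, 46}
insert 44 → {65, 50, 49, 46, 44}
insert 55 → {65, 55, 50, 49, 46, 44}
insert 71 → {71, 65, 55, 50, 49, 46, 44}

priority queue: [66, 57, 77, 69, 67, 59, 74]; FIFO queue: 66, 57, 77, 67, 59, 69, 49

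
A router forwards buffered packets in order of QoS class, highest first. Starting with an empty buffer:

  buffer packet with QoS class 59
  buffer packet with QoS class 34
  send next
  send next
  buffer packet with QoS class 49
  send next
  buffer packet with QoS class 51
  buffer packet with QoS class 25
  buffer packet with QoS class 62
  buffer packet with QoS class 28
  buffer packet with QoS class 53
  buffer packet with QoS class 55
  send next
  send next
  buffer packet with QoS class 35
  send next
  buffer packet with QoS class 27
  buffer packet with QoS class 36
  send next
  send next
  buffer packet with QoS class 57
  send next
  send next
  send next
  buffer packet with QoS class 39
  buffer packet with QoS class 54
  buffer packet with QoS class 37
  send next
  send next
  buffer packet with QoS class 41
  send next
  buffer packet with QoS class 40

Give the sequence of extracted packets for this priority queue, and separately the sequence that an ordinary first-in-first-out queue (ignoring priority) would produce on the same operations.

priority queue: [59, 34, 49, 62, 55, 53, 51, 36, 57, 35, 28, 54, 39, 41]; FIFO queue: [59, 34, 49, 51, 25, 62, 28, 53, 55, 35, 27, 36, 57, 39]

insert 59 → {59}
insert 34 → {59, 34}
send next → 59; now {34}
send next → 34; now {}
insert 49 → {49}
send next → 49; now {}
insert 51 → {51}
insert 25 → {51, 25}
insert 62 → {62, 51, 25}
insert 28 → {62, 51, 28, 25}
insert 53 → {62, 53, 51, 28, 25}
insert 55 → {62, 55, 53, 51, 28, 25}
send next → 62; now {55, 53, 51, 28, 25}
send next → 55; now {53, 51, 28, 25}
insert 35 → {53, 51, 35, 28, 25}
send next → 53; now {51, 35, 28, 25}
insert 27 → {51, 35, 28, 27, 25}
insert 36 → {51, 36, 35, 28, 27, 25}
send next → 51; now {36, 35, 28, 27, 25}
send next → 36; now {35, 28, 27, 25}
insert 57 → {57, 35, 28, 27, 25}
send next → 57; now {35, 28, 27, 25}
send next → 35; now {28, 27, 25}
send next → 28; now {27, 25}
insert 39 → {39, 27, 25}
insert 54 → {54, 39, 27, 25}
insert 37 → {54, 39, 37, 27, 25}
send next → 54; now {39, 37, 27, 25}
send next → 39; now {37, 27, 25}
insert 41 → {41, 37, 27, 25}
send next → 41; now {37, 27, 25}
insert 40 → {40, 37, 27, 25}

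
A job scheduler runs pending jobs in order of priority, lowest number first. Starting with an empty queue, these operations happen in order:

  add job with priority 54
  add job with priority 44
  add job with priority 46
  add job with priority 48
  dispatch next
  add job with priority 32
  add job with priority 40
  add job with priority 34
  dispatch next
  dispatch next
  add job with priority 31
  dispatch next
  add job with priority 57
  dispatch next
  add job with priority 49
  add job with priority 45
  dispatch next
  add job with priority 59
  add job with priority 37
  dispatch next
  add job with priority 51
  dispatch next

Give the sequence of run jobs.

[44, 32, 34, 31, 40, 45, 37, 46]

insert 54 → {54}
insert 44 → {44, 54}
insert 46 → {44, 46, 54}
insert 48 → {44, 46, 48, 54}
dispatch next → 44; now {46, 48, 54}
insert 32 → {32, 46, 48, 54}
insert 40 → {32, 40, 46, 48, 54}
insert 34 → {32, 34, 40, 46, 48, 54}
dispatch next → 32; now {34, 40, 46, 48, 54}
dispatch next → 34; now {40, 46, 48, 54}
insert 31 → {31, 40, 46, 48, 54}
dispatch next → 31; now {40, 46, 48, 54}
insert 57 → {40, 46, 48, 54, 57}
dispatch next → 40; now {46, 48, 54, 57}
insert 49 → {46, 48, 49, 54, 57}
insert 45 → {45, 46, 48, 49, 54, 57}
dispatch next → 45; now {46, 48, 49, 54, 57}
insert 59 → {46, 48, 49, 54, 57, 59}
insert 37 → {37, 46, 48, 49, 54, 57, 59}
dispatch next → 37; now {46, 48, 49, 54, 57, 59}
insert 51 → {46, 48, 49, 51, 54, 57, 59}
dispatch next → 46; now {48, 49, 51, 54, 57, 59}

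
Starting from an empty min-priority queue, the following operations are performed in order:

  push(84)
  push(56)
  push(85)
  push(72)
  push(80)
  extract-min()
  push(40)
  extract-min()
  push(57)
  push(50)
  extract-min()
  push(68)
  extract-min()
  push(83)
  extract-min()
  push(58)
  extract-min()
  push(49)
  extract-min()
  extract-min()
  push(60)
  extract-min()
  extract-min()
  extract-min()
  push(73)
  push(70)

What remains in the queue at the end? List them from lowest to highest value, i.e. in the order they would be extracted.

[70, 73, 84, 85]

insert 84 → {84}
insert 56 → {56, 84}
insert 85 → {56, 84, 85}
insert 72 → {56, 72, 84, 85}
insert 80 → {56, 72, 80, 84, 85}
extract-min → 56; now {72, 80, 84, 85}
insert 40 → {40, 72, 80, 84, 85}
extract-min → 40; now {72, 80, 84, 85}
insert 57 → {57, 72, 80, 84, 85}
insert 50 → {50, 57, 72, 80, 84, 85}
extract-min → 50; now {57, 72, 80, 84, 85}
insert 68 → {57, 68, 72, 80, 84, 85}
extract-min → 57; now {68, 72, 80, 84, 85}
insert 83 → {68, 72, 80, 83, 84, 85}
extract-min → 68; now {72, 80, 83, 84, 85}
insert 58 → {58, 72, 80, 83, 84, 85}
extract-min → 58; now {72, 80, 83, 84, 85}
insert 49 → {49, 72, 80, 83, 84, 85}
extract-min → 49; now {72, 80, 83, 84, 85}
extract-min → 72; now {80, 83, 84, 85}
insert 60 → {60, 80, 83, 84, 85}
extract-min → 60; now {80, 83, 84, 85}
extract-min → 80; now {83, 84, 85}
extract-min → 83; now {84, 85}
insert 73 → {73, 84, 85}
insert 70 → {70, 73, 84, 85}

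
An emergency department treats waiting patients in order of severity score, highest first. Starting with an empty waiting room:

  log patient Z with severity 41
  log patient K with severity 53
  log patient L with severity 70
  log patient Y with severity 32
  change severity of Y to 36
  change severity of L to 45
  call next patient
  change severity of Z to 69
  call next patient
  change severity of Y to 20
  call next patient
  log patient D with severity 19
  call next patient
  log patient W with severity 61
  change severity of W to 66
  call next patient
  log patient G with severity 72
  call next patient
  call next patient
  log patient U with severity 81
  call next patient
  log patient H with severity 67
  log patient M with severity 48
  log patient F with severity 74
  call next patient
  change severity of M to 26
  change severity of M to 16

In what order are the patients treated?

add Z (severity 41) → {Z:41}
add K (severity 53) → {K:53, Z:41}
add L (severity 70) → {L:70, K:53, Z:41}
add Y (severity 32) → {L:70, K:53, Z:41, Y:32}
update Y to severity 36 → {L:70, K:53, Z:41, Y:36}
update L to severity 45 → {K:53, L:45, Z:41, Y:36}
call next patient → K; now {L:45, Z:41, Y:36}
update Z to severity 69 → {Z:69, L:45, Y:36}
call next patient → Z; now {L:45, Y:36}
update Y to severity 20 → {L:45, Y:20}
call next patient → L; now {Y:20}
add D (severity 19) → {Y:20, D:19}
call next patient → Y; now {D:19}
add W (severity 61) → {W:61, D:19}
update W to severity 66 → {W:66, D:19}
call next patient → W; now {D:19}
add G (severity 72) → {G:72, D:19}
call next patient → G; now {D:19}
call next patient → D; now {}
add U (severity 81) → {U:81}
call next patient → U; now {}
add H (severity 67) → {H:67}
add M (severity 48) → {H:67, M:48}
add F (severity 74) → {F:74, H:67, M:48}
call next patient → F; now {H:67, M:48}
update M to severity 26 → {H:67, M:26}
update M to severity 16 → {H:67, M:16}

K → Z → L → Y → W → G → D → U → F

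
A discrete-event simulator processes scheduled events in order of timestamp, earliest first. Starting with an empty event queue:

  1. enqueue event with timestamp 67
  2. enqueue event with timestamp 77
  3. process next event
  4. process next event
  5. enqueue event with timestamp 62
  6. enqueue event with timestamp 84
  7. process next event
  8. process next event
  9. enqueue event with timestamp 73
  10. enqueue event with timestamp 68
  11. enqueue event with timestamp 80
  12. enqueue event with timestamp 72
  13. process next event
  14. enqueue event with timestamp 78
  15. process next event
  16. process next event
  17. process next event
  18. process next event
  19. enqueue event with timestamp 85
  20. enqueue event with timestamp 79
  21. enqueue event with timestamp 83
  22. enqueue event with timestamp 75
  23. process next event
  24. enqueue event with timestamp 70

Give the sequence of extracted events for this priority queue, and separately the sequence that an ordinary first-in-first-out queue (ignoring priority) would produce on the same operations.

insert 67 → {67}
insert 77 → {67, 77}
process next event → 67; now {77}
process next event → 77; now {}
insert 62 → {62}
insert 84 → {62, 84}
process next event → 62; now {84}
process next event → 84; now {}
insert 73 → {73}
insert 68 → {68, 73}
insert 80 → {68, 73, 80}
insert 72 → {68, 72, 73, 80}
process next event → 68; now {72, 73, 80}
insert 78 → {72, 73, 78, 80}
process next event → 72; now {73, 78, 80}
process next event → 73; now {78, 80}
process next event → 78; now {80}
process next event → 80; now {}
insert 85 → {85}
insert 79 → {79, 85}
insert 83 → {79, 83, 85}
insert 75 → {75, 79, 83, 85}
process next event → 75; now {79, 83, 85}
insert 70 → {70, 79, 83, 85}

priority queue: 67 → 77 → 62 → 84 → 68 → 72 → 73 → 78 → 80 → 75; FIFO queue: 67 → 77 → 62 → 84 → 73 → 68 → 80 → 72 → 78 → 85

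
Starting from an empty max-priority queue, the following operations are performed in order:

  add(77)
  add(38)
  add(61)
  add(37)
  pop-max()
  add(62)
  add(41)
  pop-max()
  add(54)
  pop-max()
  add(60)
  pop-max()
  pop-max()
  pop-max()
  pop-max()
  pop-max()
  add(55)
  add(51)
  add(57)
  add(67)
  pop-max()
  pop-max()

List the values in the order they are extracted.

77, 62, 61, 60, 54, 41, 38, 37, 67, 57

insert 77 → {77}
insert 38 → {77, 38}
insert 61 → {77, 61, 38}
insert 37 → {77, 61, 38, 37}
pop-max → 77; now {61, 38, 37}
insert 62 → {62, 61, 38, 37}
insert 41 → {62, 61, 41, 38, 37}
pop-max → 62; now {61, 41, 38, 37}
insert 54 → {61, 54, 41, 38, 37}
pop-max → 61; now {54, 41, 38, 37}
insert 60 → {60, 54, 41, 38, 37}
pop-max → 60; now {54, 41, 38, 37}
pop-max → 54; now {41, 38, 37}
pop-max → 41; now {38, 37}
pop-max → 38; now {37}
pop-max → 37; now {}
insert 55 → {55}
insert 51 → {55, 51}
insert 57 → {57, 55, 51}
insert 67 → {67, 57, 55, 51}
pop-max → 67; now {57, 55, 51}
pop-max → 57; now {55, 51}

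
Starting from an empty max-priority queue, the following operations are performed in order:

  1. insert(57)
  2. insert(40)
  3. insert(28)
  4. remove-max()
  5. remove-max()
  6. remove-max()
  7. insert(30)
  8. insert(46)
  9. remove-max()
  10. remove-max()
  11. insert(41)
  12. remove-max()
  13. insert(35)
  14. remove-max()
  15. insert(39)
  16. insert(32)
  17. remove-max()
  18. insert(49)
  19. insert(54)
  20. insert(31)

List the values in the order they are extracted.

57, 40, 28, 46, 30, 41, 35, 39

insert 57 → {57}
insert 40 → {57, 40}
insert 28 → {57, 40, 28}
remove-max → 57; now {40, 28}
remove-max → 40; now {28}
remove-max → 28; now {}
insert 30 → {30}
insert 46 → {46, 30}
remove-max → 46; now {30}
remove-max → 30; now {}
insert 41 → {41}
remove-max → 41; now {}
insert 35 → {35}
remove-max → 35; now {}
insert 39 → {39}
insert 32 → {39, 32}
remove-max → 39; now {32}
insert 49 → {49, 32}
insert 54 → {54, 49, 32}
insert 31 → {54, 49, 32, 31}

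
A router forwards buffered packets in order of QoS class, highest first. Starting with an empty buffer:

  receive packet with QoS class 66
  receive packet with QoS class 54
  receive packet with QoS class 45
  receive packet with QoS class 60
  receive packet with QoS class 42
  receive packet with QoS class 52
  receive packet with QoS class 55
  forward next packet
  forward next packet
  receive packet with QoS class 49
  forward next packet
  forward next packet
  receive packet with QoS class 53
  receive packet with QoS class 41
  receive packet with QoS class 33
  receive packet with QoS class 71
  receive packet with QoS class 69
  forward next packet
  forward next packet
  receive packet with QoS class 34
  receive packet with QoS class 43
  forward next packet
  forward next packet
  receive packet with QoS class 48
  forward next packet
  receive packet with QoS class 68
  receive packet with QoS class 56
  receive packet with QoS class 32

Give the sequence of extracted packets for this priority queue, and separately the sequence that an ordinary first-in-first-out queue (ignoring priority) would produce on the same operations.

priority queue: [66, 60, 55, 54, 71, 69, 53, 52, 49]; FIFO queue: [66, 54, 45, 60, 42, 52, 55, 49, 53]

insert 66 → {66}
insert 54 → {66, 54}
insert 45 → {66, 54, 45}
insert 60 → {66, 60, 54, 45}
insert 42 → {66, 60, 54, 45, 42}
insert 52 → {66, 60, 54, 52, 45, 42}
insert 55 → {66, 60, 55, 54, 52, 45, 42}
forward next packet → 66; now {60, 55, 54, 52, 45, 42}
forward next packet → 60; now {55, 54, 52, 45, 42}
insert 49 → {55, 54, 52, 49, 45, 42}
forward next packet → 55; now {54, 52, 49, 45, 42}
forward next packet → 54; now {52, 49, 45, 42}
insert 53 → {53, 52, 49, 45, 42}
insert 41 → {53, 52, 49, 45, 42, 41}
insert 33 → {53, 52, 49, 45, 42, 41, 33}
insert 71 → {71, 53, 52, 49, 45, 42, 41, 33}
insert 69 → {71, 69, 53, 52, 49, 45, 42, 41, 33}
forward next packet → 71; now {69, 53, 52, 49, 45, 42, 41, 33}
forward next packet → 69; now {53, 52, 49, 45, 42, 41, 33}
insert 34 → {53, 52, 49, 45, 42, 41, 34, 33}
insert 43 → {53, 52, 49, 45, 43, 42, 41, 34, 33}
forward next packet → 53; now {52, 49, 45, 43, 42, 41, 34, 33}
forward next packet → 52; now {49, 45, 43, 42, 41, 34, 33}
insert 48 → {49, 48, 45, 43, 42, 41, 34, 33}
forward next packet → 49; now {48, 45, 43, 42, 41, 34, 33}
insert 68 → {68, 48, 45, 43, 42, 41, 34, 33}
insert 56 → {68, 56, 48, 45, 43, 42, 41, 34, 33}
insert 32 → {68, 56, 48, 45, 43, 42, 41, 34, 33, 32}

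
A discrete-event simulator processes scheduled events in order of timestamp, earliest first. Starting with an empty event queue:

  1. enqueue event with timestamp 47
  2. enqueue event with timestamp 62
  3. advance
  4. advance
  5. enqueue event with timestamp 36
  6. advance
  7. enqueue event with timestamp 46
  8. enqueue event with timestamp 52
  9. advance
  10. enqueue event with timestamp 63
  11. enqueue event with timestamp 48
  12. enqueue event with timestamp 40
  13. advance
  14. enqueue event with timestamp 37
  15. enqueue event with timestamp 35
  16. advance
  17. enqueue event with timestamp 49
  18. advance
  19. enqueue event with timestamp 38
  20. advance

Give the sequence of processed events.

47 → 62 → 36 → 46 → 40 → 35 → 37 → 38

insert 47 → {47}
insert 62 → {47, 62}
advance → 47; now {62}
advance → 62; now {}
insert 36 → {36}
advance → 36; now {}
insert 46 → {46}
insert 52 → {46, 52}
advance → 46; now {52}
insert 63 → {52, 63}
insert 48 → {48, 52, 63}
insert 40 → {40, 48, 52, 63}
advance → 40; now {48, 52, 63}
insert 37 → {37, 48, 52, 63}
insert 35 → {35, 37, 48, 52, 63}
advance → 35; now {37, 48, 52, 63}
insert 49 → {37, 48, 49, 52, 63}
advance → 37; now {48, 49, 52, 63}
insert 38 → {38, 48, 49, 52, 63}
advance → 38; now {48, 49, 52, 63}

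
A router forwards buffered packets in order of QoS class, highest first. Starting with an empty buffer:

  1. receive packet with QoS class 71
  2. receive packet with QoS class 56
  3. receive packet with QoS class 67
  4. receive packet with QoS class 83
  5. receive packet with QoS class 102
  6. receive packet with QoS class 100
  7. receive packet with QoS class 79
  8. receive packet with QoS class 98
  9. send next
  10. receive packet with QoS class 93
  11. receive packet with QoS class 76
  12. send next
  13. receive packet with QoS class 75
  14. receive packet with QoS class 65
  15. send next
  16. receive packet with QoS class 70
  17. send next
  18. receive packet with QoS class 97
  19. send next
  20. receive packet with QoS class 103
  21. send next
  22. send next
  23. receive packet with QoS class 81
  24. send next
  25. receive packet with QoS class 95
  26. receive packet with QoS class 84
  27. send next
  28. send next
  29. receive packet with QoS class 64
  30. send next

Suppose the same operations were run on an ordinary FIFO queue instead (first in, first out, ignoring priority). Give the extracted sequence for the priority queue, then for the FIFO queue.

insert 71 → {71}
insert 56 → {71, 56}
insert 67 → {71, 67, 56}
insert 83 → {83, 71, 67, 56}
insert 102 → {102, 83, 71, 67, 56}
insert 100 → {102, 100, 83, 71, 67, 56}
insert 79 → {102, 100, 83, 79, 71, 67, 56}
insert 98 → {102, 100, 98, 83, 79, 71, 67, 56}
send next → 102; now {100, 98, 83, 79, 71, 67, 56}
insert 93 → {100, 98, 93, 83, 79, 71, 67, 56}
insert 76 → {100, 98, 93, 83, 79, 76, 71, 67, 56}
send next → 100; now {98, 93, 83, 79, 76, 71, 67, 56}
insert 75 → {98, 93, 83, 79, 76, 75, 71, 67, 56}
insert 65 → {98, 93, 83, 79, 76, 75, 71, 67, 65, 56}
send next → 98; now {93, 83, 79, 76, 75, 71, 67, 65, 56}
insert 70 → {93, 83, 79, 76, 75, 71, 70, 67, 65, 56}
send next → 93; now {83, 79, 76, 75, 71, 70, 67, 65, 56}
insert 97 → {97, 83, 79, 76, 75, 71, 70, 67, 65, 56}
send next → 97; now {83, 79, 76, 75, 71, 70, 67, 65, 56}
insert 103 → {103, 83, 79, 76, 75, 71, 70, 67, 65, 56}
send next → 103; now {83, 79, 76, 75, 71, 70, 67, 65, 56}
send next → 83; now {79, 76, 75, 71, 70, 67, 65, 56}
insert 81 → {81, 79, 76, 75, 71, 70, 67, 65, 56}
send next → 81; now {79, 76, 75, 71, 70, 67, 65, 56}
insert 95 → {95, 79, 76, 75, 71, 70, 67, 65, 56}
insert 84 → {95, 84, 79, 76, 75, 71, 70, 67, 65, 56}
send next → 95; now {84, 79, 76, 75, 71, 70, 67, 65, 56}
send next → 84; now {79, 76, 75, 71, 70, 67, 65, 56}
insert 64 → {79, 76, 75, 71, 70, 67, 65, 64, 56}
send next → 79; now {76, 75, 71, 70, 67, 65, 64, 56}

priority queue: 102 → 100 → 98 → 93 → 97 → 103 → 83 → 81 → 95 → 84 → 79; FIFO queue: 71 → 56 → 67 → 83 → 102 → 100 → 79 → 98 → 93 → 76 → 75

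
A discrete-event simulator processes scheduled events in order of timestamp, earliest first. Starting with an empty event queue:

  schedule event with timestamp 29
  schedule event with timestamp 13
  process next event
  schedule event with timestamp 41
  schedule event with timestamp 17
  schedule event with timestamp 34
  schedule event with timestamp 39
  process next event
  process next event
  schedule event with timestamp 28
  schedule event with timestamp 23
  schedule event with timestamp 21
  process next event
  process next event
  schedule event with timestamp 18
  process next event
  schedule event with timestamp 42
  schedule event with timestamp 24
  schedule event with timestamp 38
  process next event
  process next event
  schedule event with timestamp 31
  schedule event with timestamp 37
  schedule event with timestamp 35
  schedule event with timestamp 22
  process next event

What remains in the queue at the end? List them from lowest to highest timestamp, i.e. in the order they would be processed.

insert 29 → {29}
insert 13 → {13, 29}
process next event → 13; now {29}
insert 41 → {29, 41}
insert 17 → {17, 29, 41}
insert 34 → {17, 29, 34, 41}
insert 39 → {17, 29, 34, 39, 41}
process next event → 17; now {29, 34, 39, 41}
process next event → 29; now {34, 39, 41}
insert 28 → {28, 34, 39, 41}
insert 23 → {23, 28, 34, 39, 41}
insert 21 → {21, 23, 28, 34, 39, 41}
process next event → 21; now {23, 28, 34, 39, 41}
process next event → 23; now {28, 34, 39, 41}
insert 18 → {18, 28, 34, 39, 41}
process next event → 18; now {28, 34, 39, 41}
insert 42 → {28, 34, 39, 41, 42}
insert 24 → {24, 28, 34, 39, 41, 42}
insert 38 → {24, 28, 34, 38, 39, 41, 42}
process next event → 24; now {28, 34, 38, 39, 41, 42}
process next event → 28; now {34, 38, 39, 41, 42}
insert 31 → {31, 34, 38, 39, 41, 42}
insert 37 → {31, 34, 37, 38, 39, 41, 42}
insert 35 → {31, 34, 35, 37, 38, 39, 41, 42}
insert 22 → {22, 31, 34, 35, 37, 38, 39, 41, 42}
process next event → 22; now {31, 34, 35, 37, 38, 39, 41, 42}

31, 34, 35, 37, 38, 39, 41, 42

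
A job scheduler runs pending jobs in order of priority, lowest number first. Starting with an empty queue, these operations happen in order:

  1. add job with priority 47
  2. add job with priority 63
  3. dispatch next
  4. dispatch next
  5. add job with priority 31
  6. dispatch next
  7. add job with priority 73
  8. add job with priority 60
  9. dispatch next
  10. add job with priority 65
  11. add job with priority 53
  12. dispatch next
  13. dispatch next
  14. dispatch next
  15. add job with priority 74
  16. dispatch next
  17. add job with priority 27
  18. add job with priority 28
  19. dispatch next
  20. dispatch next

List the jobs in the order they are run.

47 → 63 → 31 → 60 → 53 → 65 → 73 → 74 → 27 → 28

insert 47 → {47}
insert 63 → {47, 63}
dispatch next → 47; now {63}
dispatch next → 63; now {}
insert 31 → {31}
dispatch next → 31; now {}
insert 73 → {73}
insert 60 → {60, 73}
dispatch next → 60; now {73}
insert 65 → {65, 73}
insert 53 → {53, 65, 73}
dispatch next → 53; now {65, 73}
dispatch next → 65; now {73}
dispatch next → 73; now {}
insert 74 → {74}
dispatch next → 74; now {}
insert 27 → {27}
insert 28 → {27, 28}
dispatch next → 27; now {28}
dispatch next → 28; now {}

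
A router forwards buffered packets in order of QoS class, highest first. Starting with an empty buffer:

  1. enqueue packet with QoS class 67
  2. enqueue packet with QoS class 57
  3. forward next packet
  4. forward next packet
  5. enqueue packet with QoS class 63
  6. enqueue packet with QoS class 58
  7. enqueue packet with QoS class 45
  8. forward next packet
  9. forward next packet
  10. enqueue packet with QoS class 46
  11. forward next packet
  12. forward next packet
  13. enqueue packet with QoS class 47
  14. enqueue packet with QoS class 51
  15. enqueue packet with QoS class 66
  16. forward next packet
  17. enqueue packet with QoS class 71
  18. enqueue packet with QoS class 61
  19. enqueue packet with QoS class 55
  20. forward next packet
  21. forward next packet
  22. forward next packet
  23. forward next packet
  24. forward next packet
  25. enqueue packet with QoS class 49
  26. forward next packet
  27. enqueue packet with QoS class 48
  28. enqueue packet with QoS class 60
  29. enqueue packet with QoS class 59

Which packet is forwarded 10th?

insert 67 → {67}
insert 57 → {67, 57}
forward next packet → 67; now {57}
forward next packet → 57; now {}
insert 63 → {63}
insert 58 → {63, 58}
insert 45 → {63, 58, 45}
forward next packet → 63; now {58, 45}
forward next packet → 58; now {45}
insert 46 → {46, 45}
forward next packet → 46; now {45}
forward next packet → 45; now {}
insert 47 → {47}
insert 51 → {51, 47}
insert 66 → {66, 51, 47}
forward next packet → 66; now {51, 47}
insert 71 → {71, 51, 47}
insert 61 → {71, 61, 51, 47}
insert 55 → {71, 61, 55, 51, 47}
forward next packet → 71; now {61, 55, 51, 47}
forward next packet → 61; now {55, 51, 47}
forward next packet → 55; now {51, 47}
forward next packet → 51; now {47}
forward next packet → 47; now {}
insert 49 → {49}
forward next packet → 49; now {}
insert 48 → {48}
insert 60 → {60, 48}
insert 59 → {60, 59, 48}

55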